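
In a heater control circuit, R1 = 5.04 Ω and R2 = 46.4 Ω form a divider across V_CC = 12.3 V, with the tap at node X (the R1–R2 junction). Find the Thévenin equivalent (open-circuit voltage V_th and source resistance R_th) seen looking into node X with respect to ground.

V_th ≈ 11.1 V, R_th ≈ 4.55 Ω

V_th is the unloaded tap voltage: V_CC · R2/(R1+R2) = 12.3 × 0.9020 = 11.09 V.
Looking into X with the source shorted: R_th = R1·R2/(R1+R2) = 5.040 × 46.4/51.44 = 4.546 Ω.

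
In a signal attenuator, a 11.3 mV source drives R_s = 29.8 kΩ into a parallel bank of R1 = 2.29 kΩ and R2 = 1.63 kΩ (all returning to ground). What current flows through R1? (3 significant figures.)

Equivalent of the parallel group: R_p = 0.9522 kΩ.
V_A = 11.3 × 0.9522/30.75 = 0.3499 mV.
I(R1) = V_A / R1 = 0.3499/2.29 = 0.1528 µA.
(Equivalently: I_total = 0.3675 µA, then current-divider fraction G_k/ΣG = 0.4158.)

I ≈ 0.153 µA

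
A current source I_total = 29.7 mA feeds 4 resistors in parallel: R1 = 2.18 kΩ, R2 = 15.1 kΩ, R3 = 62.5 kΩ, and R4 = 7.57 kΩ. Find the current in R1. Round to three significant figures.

I ≈ 20.2 mA

Total conductance ΣG = 1/2.18 + 1/15.1 + 1/62.5 + 1/7.57 = 0.6730 (units of 1/kΩ).
R1 takes the fraction G_k/ΣG = 0.4587/0.6730 = 0.6816, so I = 29.7 × 0.6816 = 20.24 mA.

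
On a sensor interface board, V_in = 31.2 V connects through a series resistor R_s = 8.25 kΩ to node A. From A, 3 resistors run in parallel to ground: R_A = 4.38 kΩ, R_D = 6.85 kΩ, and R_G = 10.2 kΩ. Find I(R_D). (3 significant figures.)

I ≈ 0.930 mA

Combine the parallel branches: R_p = (1/4.38 + 1/6.85 + 1/10.2)⁻¹ = 2.117 kΩ.
V_A = 31.2 × 2.117/10.37 = 6.372 V.
Branch current I = V_A/R_D = 6.372/6.85 = 0.9302 mA.
(Check via current divider: I_total = 3.010 mA; share G_k/ΣG = 0.3091 → same result.)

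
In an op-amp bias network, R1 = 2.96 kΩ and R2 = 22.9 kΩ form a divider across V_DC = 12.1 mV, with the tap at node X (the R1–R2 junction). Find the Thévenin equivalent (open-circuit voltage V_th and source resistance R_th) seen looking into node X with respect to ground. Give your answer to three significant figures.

V_th ≈ 10.7 mV, R_th ≈ 2.62 kΩ

V_th is the unloaded tap voltage: V_DC · R2/(R1+R2) = 12.1 × 0.8855 = 10.72 mV.
Looking into X with the source shorted: R_th = R1·R2/(R1+R2) = 2.960 × 22.9/25.86 = 2.621 kΩ.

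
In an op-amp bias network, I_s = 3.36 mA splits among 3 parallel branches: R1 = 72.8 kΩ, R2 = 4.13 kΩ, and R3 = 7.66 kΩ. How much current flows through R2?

I ≈ 2.11 mA

ΣG = 1/72.8 + 1/4.13 + 1/7.66 = 0.3864.
R2 takes the fraction G_k/ΣG = 0.2421/0.3864 = 0.6266, so I = 3.36 × 0.6266 = 2.105 mA.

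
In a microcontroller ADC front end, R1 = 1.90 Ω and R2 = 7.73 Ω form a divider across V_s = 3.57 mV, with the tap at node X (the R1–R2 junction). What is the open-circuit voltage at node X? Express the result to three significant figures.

Open-circuit (no load on X): V_th = V_s · R2/(R1 + R2) = 3.57 × 7.73/(1.900 + 7.73) = 2.866 mV.

V_th ≈ 2.87 mV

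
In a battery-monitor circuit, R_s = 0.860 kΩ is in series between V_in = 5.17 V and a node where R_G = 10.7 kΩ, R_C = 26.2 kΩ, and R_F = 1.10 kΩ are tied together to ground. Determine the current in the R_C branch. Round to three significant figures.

I ≈ 0.104 mA

Equivalent of the parallel group: R_p = 0.9609 kΩ.
Node voltage V_A = V_in · R_p/(R_s + R_p) = 5.17 × 0.5277 = 2.728 V.
I(R_C) = V_A / R_C = 2.728/26.2 = 0.1041 mA.
(Equivalently: I_total = 2.839 mA, then current-divider fraction G_k/ΣG = 0.03667.)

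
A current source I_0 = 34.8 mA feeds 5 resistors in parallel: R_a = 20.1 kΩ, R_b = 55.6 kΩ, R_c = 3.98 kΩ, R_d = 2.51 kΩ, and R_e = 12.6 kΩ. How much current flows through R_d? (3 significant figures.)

Conductances: ΣG = 1/20.1 + 1/55.6 + 1/3.98 + 1/2.51 + 1/12.6 = 0.7968 (1/kΩ).
By the current-divider rule, I = I_0 · G_k/ΣG = 34.8 × 0.5000 = 17.40 mA.

I ≈ 17.4 mA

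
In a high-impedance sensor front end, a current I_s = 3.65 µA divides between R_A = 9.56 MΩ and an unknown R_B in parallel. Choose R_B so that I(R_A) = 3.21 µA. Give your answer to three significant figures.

The fraction through R_A equals R_B/(R_A+R_B).
With f = 0.8795, R_B = R_A · f/(1−f) = 9.56 × 7.295 = 69.74 MΩ.

R_B ≈ 69.7 MΩ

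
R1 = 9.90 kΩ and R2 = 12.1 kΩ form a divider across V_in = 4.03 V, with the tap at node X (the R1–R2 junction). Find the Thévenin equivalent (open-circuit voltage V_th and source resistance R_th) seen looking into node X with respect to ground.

With X open, the divider is unloaded: V_th = 4.03 × 12.1/22.00 = 2.216 V.
Zeroing V_in shorts the top of R1 to ground, so R_th = R1 ‖ R2 = 5.445 kΩ.

V_th ≈ 2.22 V, R_th ≈ 5.45 kΩ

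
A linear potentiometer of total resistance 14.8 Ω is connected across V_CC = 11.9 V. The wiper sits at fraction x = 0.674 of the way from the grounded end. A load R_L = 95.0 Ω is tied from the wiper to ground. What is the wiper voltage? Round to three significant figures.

The pot divides into 4.825 Ω above the wiper and 9.975 Ω below.
(x·R_p) ‖ R_L = 9.027 Ω.
Loaded-divider output: V_out = 11.9 × 0.6517 = 7.755 V.

V_out ≈ 7.76 V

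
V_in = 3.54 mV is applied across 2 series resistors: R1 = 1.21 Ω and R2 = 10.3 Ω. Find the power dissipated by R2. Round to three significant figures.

P ≈ 0.974 µW

ΣR = 11.51 Ω → I = 3.54/11.51 = 0.3076 mA.
V(R2) = I·R = 3.168 mV; P = V·I = 3.168 × 0.3076 = 0.9743 µW.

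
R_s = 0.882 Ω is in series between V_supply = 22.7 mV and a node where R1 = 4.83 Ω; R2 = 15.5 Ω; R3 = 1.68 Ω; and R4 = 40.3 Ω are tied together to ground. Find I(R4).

Combine the parallel branches: R_p = (1/4.83 + 1/15.5 + 1/1.68 + 1/40.3)⁻¹ = 1.122 Ω.
Node voltage V_A = V_supply · R_p/(R_s + R_p) = 22.7 × 0.5598 = 12.71 mV.
I(R4) = V_A / R4 = 12.71/40.3 = 0.3153 mA.

I ≈ 0.315 mA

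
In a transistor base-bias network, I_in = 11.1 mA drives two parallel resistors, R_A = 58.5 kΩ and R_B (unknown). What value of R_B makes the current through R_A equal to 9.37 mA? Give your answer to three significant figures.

The fraction through R_A equals R_B/(R_A+R_B).
9.37/11.1 = R_B/(R_A + R_B) → R_B = R_A · (0.8441)/(1 − 0.8441) = 58.5 × 5.416 = 316.8 kΩ.

R_B ≈ 317 kΩ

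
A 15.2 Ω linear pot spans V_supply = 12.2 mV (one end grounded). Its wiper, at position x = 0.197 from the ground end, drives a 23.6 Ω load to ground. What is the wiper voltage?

V_out ≈ 2.18 mV

Lower segment x·R_p = 2.994 Ω; upper segment (1−x)·R_p = 12.21 Ω.
Lower segment in parallel with the load: 2.994 ‖ 23.6 = 2.657 Ω.
Then V_out = V_supply · 2.657/(12.21 + 2.657) = 2.181 mV.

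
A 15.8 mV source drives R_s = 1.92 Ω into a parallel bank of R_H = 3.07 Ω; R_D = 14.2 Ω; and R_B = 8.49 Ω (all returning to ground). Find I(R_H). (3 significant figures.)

I ≈ 2.59 mA

Equivalent of the parallel group: R_p = 1.946 Ω.
V_A by voltage divider: V_A = 15.8 × 1.946/(1.92 + 1.946) = 7.953 mV.
I(R_H) = V_A / R_H = 7.953/3.07 = 2.590 mA.
(Check via current divider: I_total = 4.087 mA; share G_k/ΣG = 0.6338 → same result.)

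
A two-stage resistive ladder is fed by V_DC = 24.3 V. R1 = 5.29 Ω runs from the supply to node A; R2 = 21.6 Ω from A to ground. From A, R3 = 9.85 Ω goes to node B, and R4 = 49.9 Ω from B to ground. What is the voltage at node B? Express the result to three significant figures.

V_B ≈ 15.2 V

Looking into the second stage from A: R3 + R4 = 59.75 Ω appears in parallel with R2.
Effective lower resistance at A: R2 ‖ 59.75 = 15.86 Ω.
First divider: V_A = V_DC · 15.86/(5.29 + 15.86) = 18.22 V.
V_B = V_A × 0.8351 = 15.22 V.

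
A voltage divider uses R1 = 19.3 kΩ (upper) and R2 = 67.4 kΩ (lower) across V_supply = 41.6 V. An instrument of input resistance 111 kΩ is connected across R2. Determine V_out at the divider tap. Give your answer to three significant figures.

V_out ≈ 28.5 V

First combine the lower leg with the load: R2 ‖ R_L = 41.94 kΩ.
Then V_out = V_supply · R2'/(R1 + R2') = 41.6 × 41.94/61.24 = 28.49 V.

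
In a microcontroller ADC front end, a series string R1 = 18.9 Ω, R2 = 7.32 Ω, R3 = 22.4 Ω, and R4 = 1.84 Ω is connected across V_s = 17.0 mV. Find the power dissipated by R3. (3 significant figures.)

P ≈ 2.54 µW

Series current I = V_s/ΣR = 17.0/50.46 = 0.3369 mA.
P(R3) = I²·R3 = (0.3369)² × 22.4 = 2.542 µW.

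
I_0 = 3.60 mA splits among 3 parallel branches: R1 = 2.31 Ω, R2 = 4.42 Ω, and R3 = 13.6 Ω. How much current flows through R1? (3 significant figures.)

Total conductance ΣG = 1/2.31 + 1/4.42 + 1/13.6 = 0.7327 (units of 1/Ω).
By the current-divider rule, I = I_0 · G_k/ΣG = 3.60 × 0.5908 = 2.127 mA.

I ≈ 2.13 mA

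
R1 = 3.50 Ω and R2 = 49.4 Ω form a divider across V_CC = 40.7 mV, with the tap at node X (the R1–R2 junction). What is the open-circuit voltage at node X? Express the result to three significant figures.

V_th ≈ 38.0 mV

With X open, the divider is unloaded: V_th = 40.7 × 49.4/52.90 = 38.01 mV.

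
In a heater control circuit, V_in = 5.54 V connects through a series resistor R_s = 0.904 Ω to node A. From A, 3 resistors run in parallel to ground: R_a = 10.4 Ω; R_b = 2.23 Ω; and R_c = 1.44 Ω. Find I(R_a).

Combine the parallel branches: R_p = (1/10.4 + 1/2.23 + 1/1.44)⁻¹ = 0.8071 Ω.
V_A by voltage divider: V_A = 5.54 × 0.8071/(0.904 + 0.8071) = 2.613 V.
Branch current I = V_A/R_a = 2.613/10.4 = 0.2513 A.
(Equivalently: I_total = 3.238 A, then current-divider fraction G_k/ΣG = 0.07760.)

I ≈ 0.251 A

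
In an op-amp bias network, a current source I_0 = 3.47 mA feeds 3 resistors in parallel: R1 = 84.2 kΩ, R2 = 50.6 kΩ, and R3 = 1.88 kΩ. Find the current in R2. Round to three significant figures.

I ≈ 0.122 mA

ΣG = 1/84.2 + 1/50.6 + 1/1.88 = 0.5636.
Current divider: I(R2) = I_0 · G_k/ΣG = 3.47 × (0.01976/0.5636) = 3.47 × 0.03507 = 0.1217 mA.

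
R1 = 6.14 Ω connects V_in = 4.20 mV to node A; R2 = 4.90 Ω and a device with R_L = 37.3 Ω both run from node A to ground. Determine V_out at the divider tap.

V_out ≈ 1.74 mV

The load sits in parallel with R2, giving an effective lower resistance R2' = R2·R_L/(R2+R_L) = 4.331 Ω.
Then V_out = V_in · R2'/(R1 + R2') = 4.20 × 4.331/10.47 = 1.737 mV.
(Unloaded it would be 1.86 mV; the load pulls it down.)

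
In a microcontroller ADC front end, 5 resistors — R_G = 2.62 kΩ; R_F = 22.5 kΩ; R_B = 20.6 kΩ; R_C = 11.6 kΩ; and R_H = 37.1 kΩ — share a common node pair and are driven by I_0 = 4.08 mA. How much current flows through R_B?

Conductances: ΣG = 1/2.62 + 1/22.5 + 1/20.6 + 1/11.6 + 1/37.1 = 0.5878 (1/kΩ).
By the current-divider rule, I = I_0 · G_k/ΣG = 4.08 × 0.08258 = 0.3369 mA.

I ≈ 0.337 mA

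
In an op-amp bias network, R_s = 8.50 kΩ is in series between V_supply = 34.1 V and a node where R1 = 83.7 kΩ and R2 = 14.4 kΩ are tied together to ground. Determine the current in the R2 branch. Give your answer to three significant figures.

Combine the parallel branches: R_p = (1/83.7 + 1/14.4)⁻¹ = 12.29 kΩ.
V_A = 34.1 × 12.29/20.79 = 20.16 V.
Branch current I = V_A/R2 = 20.16/14.4 = 1.400 mA.

I ≈ 1.40 mA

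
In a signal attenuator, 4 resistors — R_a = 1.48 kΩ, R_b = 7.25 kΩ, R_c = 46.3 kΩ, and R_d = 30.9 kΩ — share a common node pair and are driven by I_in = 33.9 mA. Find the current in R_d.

I ≈ 1.26 mA

ΣG = 1/1.48 + 1/7.25 + 1/46.3 + 1/30.9 = 0.8676.
By the current-divider rule, I = I_in · G_k/ΣG = 33.9 × 0.03730 = 1.265 mA.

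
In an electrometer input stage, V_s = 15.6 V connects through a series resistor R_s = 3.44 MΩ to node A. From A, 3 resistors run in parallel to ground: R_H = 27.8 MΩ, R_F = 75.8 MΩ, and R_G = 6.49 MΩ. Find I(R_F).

I ≈ 0.121 µA

Parallel bank: R_p = 1/(1/27.8 + 1/75.8 + 1/6.49) = 4.920 MΩ.
V_A by voltage divider: V_A = 15.6 × 4.920/(3.44 + 4.920) = 9.181 V.
I(R_F) = V_A / R_F = 9.181/75.8 = 0.1211 µA.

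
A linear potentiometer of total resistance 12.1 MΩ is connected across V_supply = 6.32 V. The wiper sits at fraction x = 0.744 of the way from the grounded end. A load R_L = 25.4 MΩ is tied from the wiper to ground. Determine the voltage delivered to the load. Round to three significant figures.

V_out ≈ 4.31 V

Split the track: R_lower = x·R_p = 9.002 MΩ, R_upper = (1−x)·R_p = 3.098 MΩ.
Lower segment in parallel with the load: 9.002 ‖ 25.4 = 6.647 MΩ.
Then V_out = V_supply · 6.647/(3.098 + 6.647) = 4.311 V.
(Unloaded: V_out = x·V_supply = 4.70 V.)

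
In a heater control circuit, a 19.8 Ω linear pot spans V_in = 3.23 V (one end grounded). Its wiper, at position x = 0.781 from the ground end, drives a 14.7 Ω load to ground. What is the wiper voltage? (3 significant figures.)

Split the track: R_lower = x·R_p = 15.46 Ω, R_upper = (1−x)·R_p = 4.336 Ω.
R_L loads the lower segment: effective lower R = 7.536 Ω.
Loaded-divider output: V_out = 3.23 × 0.6348 = 2.050 V.

V_out ≈ 2.05 V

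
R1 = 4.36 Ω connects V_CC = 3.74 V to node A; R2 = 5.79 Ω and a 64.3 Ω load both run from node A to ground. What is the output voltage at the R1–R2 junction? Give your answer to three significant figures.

R2 ‖ R_L = (5.79 × 64.3)/(5.79 + 64.3) = 5.312 Ω.
Then V_out = V_CC · R2'/(R1 + R2') = 3.74 × 5.312/9.672 = 2.054 V.
(Unloaded it would be 2.13 V; the load pulls it down.)

V_out ≈ 2.05 V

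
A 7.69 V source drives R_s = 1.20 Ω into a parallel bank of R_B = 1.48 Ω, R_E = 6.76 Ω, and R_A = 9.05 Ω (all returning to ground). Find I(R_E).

Equivalent of the parallel group: R_p = 1.071 Ω.
V_A = 7.69 × 1.071/2.271 = 3.626 V.
Branch current I = V_A/R_E = 3.626/6.76 = 0.5364 A.

I ≈ 0.536 A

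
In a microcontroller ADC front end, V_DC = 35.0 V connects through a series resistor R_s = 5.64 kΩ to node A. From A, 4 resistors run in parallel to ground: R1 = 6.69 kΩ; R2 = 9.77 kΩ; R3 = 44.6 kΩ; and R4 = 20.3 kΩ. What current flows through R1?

I ≈ 1.85 mA

Parallel bank: R_p = 1/(1/6.69 + 1/9.77 + 1/44.6 + 1/20.3) = 3.091 kΩ.
V_A by voltage divider: V_A = 35.0 × 3.091/(5.64 + 3.091) = 12.39 V.
Branch current I = V_A/R1 = 12.39/6.69 = 1.852 mA.
(Check via current divider: I_total = 4.009 mA; share G_k/ΣG = 0.4620 → same result.)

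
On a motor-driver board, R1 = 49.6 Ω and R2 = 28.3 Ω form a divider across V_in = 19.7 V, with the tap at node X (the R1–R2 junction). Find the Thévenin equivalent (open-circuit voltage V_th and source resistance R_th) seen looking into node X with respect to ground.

With X open, the divider is unloaded: V_th = 19.7 × 28.3/77.90 = 7.157 V.
Looking into X with the source shorted: R_th = R1·R2/(R1+R2) = 49.60 × 28.3/77.90 = 18.02 Ω.

V_th ≈ 7.16 V, R_th ≈ 18.0 Ω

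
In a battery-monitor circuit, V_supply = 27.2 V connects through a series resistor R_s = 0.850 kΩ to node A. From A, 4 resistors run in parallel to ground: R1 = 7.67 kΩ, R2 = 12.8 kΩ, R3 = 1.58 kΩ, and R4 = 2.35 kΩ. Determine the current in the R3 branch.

Parallel bank: R_p = 1/(1/7.67 + 1/12.8 + 1/1.58 + 1/2.35) = 0.7893 kΩ.
Node voltage V_A = V_supply · R_p/(R_s + R_p) = 27.2 × 0.4815 = 13.10 V.
Branch current I = V_A/R3 = 13.10/1.58 = 8.289 mA.
(Equivalently: I_total = 16.59 mA, then current-divider fraction G_k/ΣG = 0.4996.)

I ≈ 8.29 mA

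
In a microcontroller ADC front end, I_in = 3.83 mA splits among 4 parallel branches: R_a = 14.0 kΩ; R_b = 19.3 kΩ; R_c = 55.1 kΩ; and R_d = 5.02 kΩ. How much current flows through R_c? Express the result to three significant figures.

I ≈ 0.204 mA

ΣG = 1/14.0 + 1/19.3 + 1/55.1 + 1/5.02 = 0.3406.
R_c takes the fraction G_k/ΣG = 0.01815/0.3406 = 0.05329, so I = 3.83 × 0.05329 = 0.2041 mA.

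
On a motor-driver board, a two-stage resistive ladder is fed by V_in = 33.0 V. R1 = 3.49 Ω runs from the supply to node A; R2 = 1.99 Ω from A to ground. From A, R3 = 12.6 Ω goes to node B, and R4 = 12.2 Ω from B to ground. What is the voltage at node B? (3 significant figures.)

Looking into the second stage from A: R3 + R4 = 24.80 Ω appears in parallel with R2.
Effective lower resistance at A: R2 ‖ 24.80 = 1.842 Ω.
First divider: V_A = V_in · 1.842/(3.49 + 1.842) = 11.40 V.
Then the unloaded second divider: V_B = V_A × R4/(R3+R4) = 11.40 × 0.4919 = 5.609 V.

V_B ≈ 5.61 V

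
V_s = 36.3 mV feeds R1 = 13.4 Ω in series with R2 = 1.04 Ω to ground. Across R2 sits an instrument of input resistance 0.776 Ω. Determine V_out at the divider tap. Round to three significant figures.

First combine the lower leg with the load: R2 ‖ R_L = 0.4444 Ω.
Voltage divider with the loaded lower leg: V_out = 36.3 × 0.4444/(13.4 + 0.4444) = 36.3 × 0.03210 = 1.165 mV.

V_out ≈ 1.17 mV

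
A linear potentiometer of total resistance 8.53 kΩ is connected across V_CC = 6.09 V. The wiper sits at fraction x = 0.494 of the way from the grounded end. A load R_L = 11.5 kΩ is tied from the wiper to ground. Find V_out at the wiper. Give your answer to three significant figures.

V_out ≈ 2.54 V

Lower segment x·R_p = 4.214 kΩ; upper segment (1−x)·R_p = 4.316 kΩ.
R_L loads the lower segment: effective lower R = 3.084 kΩ.
Then V_out = V_CC · 3.084/(4.316 + 3.084) = 2.538 V.
(Unloaded: V_out = x·V_CC = 3.01 V.)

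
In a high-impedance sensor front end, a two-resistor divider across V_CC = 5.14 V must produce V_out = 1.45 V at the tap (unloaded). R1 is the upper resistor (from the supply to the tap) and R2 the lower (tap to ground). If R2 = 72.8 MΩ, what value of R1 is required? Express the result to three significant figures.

V_out/V_CC = R2/(R1+R2) = 0.2821.
R1 = R2·(1/k − 1) = 72.8 × 2.545 = 185.3 MΩ.

R1 ≈ 185 MΩ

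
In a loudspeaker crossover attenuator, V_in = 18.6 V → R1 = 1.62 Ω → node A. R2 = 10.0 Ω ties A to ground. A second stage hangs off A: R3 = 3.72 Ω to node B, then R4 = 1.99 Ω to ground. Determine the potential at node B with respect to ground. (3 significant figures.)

Node A sees R2 in parallel with the series input of stage 2, R3 + R4 = 5.710 Ω.
Effective lower resistance at A: R2 ‖ 5.710 = 3.635 Ω.
First divider: V_A = V_in · 3.635/(1.62 + 3.635) = 12.87 V.
V_B = V_A × 0.3485 = 4.484 V.

V_B ≈ 4.48 V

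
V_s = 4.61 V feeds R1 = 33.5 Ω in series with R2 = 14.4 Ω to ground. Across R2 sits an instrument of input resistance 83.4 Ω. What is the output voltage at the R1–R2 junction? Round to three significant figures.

V_out ≈ 1.24 V

The load sits in parallel with R2, giving an effective lower resistance R2' = R2·R_L/(R2+R_L) = 12.28 Ω.
Voltage divider with the loaded lower leg: V_out = 4.61 × 12.28/(33.5 + 12.28) = 4.61 × 0.2682 = 1.237 V.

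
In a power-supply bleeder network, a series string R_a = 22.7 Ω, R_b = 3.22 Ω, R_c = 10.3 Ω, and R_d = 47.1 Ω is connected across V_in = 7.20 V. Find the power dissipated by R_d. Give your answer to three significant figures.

Series current I = V_in/ΣR = 7.20/83.32 = 0.08641 A.
V(R_d) = I·R = 4.070 V; P = V·I = 4.070 × 0.08641 = 0.3517 W.

P ≈ 0.352 W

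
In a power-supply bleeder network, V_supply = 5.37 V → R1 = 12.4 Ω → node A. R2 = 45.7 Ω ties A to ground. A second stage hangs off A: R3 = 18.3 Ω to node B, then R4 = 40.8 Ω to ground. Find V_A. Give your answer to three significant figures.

V_A ≈ 3.63 V

Looking into the second stage from A: R3 + R4 = 59.10 Ω appears in parallel with R2.
R2 ‖ (R3+R4) = 25.77 Ω.
V_A = 5.37 × 25.77/(12.4 + 25.77) = 3.626 V.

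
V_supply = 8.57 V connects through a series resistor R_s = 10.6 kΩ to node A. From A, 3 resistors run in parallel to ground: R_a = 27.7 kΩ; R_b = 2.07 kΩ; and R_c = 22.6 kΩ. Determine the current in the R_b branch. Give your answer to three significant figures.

I ≈ 0.594 mA

Parallel bank: R_p = 1/(1/27.7 + 1/2.07 + 1/22.6) = 1.775 kΩ.
V_A by voltage divider: V_A = 8.57 × 1.775/(10.6 + 1.775) = 1.229 V.
Branch current I = V_A/R_b = 1.229/2.07 = 0.5938 mA.
(Equivalently: I_total = 0.6925 mA, then current-divider fraction G_k/ΣG = 0.8574.)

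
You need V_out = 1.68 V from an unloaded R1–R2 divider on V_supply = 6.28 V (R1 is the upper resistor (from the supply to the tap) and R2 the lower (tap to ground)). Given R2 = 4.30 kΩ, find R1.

V_out/V_supply = R2/(R1+R2) = 0.2675.
Rearranging, R1 = R2·(1−k)/k = 4.30 × 2.738 = 11.77 kΩ.

R1 ≈ 11.8 kΩ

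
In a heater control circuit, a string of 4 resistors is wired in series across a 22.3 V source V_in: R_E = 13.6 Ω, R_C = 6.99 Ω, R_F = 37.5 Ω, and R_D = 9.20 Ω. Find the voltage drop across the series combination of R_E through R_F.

ΣR = 13.6 + 6.99 + 37.5 + 9.20 = 67.29 Ω.
R_{R_E..R_F} = 13.6 + 6.99 + 37.5 = 58.09 Ω.
Voltage divider: V = V_in · (58.09 / 67.29) = 22.3 × 0.8633 = 19.25 V.

V ≈ 19.3 V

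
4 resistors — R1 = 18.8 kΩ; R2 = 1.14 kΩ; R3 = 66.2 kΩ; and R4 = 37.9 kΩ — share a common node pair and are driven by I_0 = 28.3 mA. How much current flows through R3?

I ≈ 0.440 mA

ΣG = 1/18.8 + 1/1.14 + 1/66.2 + 1/37.9 = 0.9719.
Current divider: I(R3) = I_0 · G_k/ΣG = 28.3 × (0.01511/0.9719) = 28.3 × 0.01554 = 0.4399 mA.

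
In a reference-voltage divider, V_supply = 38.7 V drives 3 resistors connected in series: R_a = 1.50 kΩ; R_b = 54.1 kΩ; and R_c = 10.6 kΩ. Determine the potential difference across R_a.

ΣR = 1.50 + 54.1 + 10.6 = 66.20 kΩ.
Voltage divider: V = V_supply · (1.500 / 66.20) = 38.7 × 0.02266 = 0.8769 V.

V ≈ 0.877 V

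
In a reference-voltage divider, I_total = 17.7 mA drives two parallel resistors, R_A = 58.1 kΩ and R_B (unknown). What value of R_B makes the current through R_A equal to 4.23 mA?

The fraction through R_A equals R_B/(R_A+R_B).
4.23/17.7 = R_B/(R_A + R_B) → R_B = R_A · (0.2390)/(1 − 0.2390) = 58.1 × 0.3140 = 18.25 kΩ.

R_B ≈ 18.2 kΩ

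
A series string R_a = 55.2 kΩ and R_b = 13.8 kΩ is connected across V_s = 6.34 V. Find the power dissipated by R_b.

P ≈ 0.117 mW

The common current is I = 6.34/69.00 = 0.09188 mA.
P(R_b) = I²·R_b = (0.09188)² × 13.8 = 0.1165 mW.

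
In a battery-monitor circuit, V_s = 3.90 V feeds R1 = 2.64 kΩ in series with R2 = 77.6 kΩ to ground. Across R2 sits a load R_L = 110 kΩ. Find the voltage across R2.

R2 ‖ R_L = (77.6 × 110)/(77.6 + 110) = 45.50 kΩ.
Now apply the divider: V_out = 3.90 × 0.9452 = 3.686 V.
(Unloaded it would be 3.77 V; the load pulls it down.)

V_out ≈ 3.69 V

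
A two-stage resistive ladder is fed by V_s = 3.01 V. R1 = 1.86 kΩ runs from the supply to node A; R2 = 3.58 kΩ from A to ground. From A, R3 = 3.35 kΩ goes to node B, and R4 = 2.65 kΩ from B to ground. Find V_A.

V_A ≈ 1.65 V

Node A sees R2 in parallel with the series input of stage 2, R3 + R4 = 6.000 kΩ.
Effective lower resistance at A: R2 ‖ 6.000 = 2.242 kΩ.
V_A = 3.01 × 2.242/(1.86 + 2.242) = 1.645 V.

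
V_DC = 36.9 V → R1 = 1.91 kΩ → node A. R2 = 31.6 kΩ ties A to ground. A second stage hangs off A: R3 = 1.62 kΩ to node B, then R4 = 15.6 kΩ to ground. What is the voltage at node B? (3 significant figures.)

Looking into the second stage from A: R3 + R4 = 17.22 kΩ appears in parallel with R2.
R2 ‖ (R3+R4) = 11.15 kΩ.
First divider: V_A = V_DC · 11.15/(1.91 + 11.15) = 31.50 V.
Stage 2 is unloaded, so V_B = V_A · R4/(R3+R4) = 31.50 × 15.6/17.22 = 28.54 V.

V_B ≈ 28.5 V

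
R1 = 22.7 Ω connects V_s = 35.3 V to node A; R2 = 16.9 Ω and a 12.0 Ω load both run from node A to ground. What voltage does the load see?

V_out ≈ 8.34 V

First combine the lower leg with the load: R2 ‖ R_L = 7.017 Ω.
Now apply the divider: V_out = 35.3 × 0.2361 = 8.336 V.
(Unloaded it would be 15.1 V; the load pulls it down.)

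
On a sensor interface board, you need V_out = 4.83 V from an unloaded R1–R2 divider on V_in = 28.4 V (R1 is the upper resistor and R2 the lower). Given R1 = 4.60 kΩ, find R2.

R2 ≈ 0.943 kΩ

Required fraction k = V_out/V_in = 0.1701.
R2 = R1 · 0.1701/(1 − 0.1701) = 0.9426 kΩ.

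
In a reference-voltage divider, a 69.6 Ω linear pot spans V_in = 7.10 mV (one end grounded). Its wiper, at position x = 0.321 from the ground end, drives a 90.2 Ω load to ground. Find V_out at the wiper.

The pot divides into 47.26 Ω above the wiper and 22.34 Ω below.
(x·R_p) ‖ R_L = 17.91 Ω.
Then V_out = V_in · 17.91/(47.26 + 17.91) = 1.951 mV.

V_out ≈ 1.95 mV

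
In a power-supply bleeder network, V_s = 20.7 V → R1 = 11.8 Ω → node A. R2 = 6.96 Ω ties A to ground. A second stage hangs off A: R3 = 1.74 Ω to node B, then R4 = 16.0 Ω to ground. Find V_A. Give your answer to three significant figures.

V_A ≈ 6.16 V

Looking into the second stage from A: R3 + R4 = 17.74 Ω appears in parallel with R2.
Effective lower resistance at A: R2 ‖ 17.74 = 4.999 Ω.
V_A = 20.7 × 4.999/(11.8 + 4.999) = 6.160 V.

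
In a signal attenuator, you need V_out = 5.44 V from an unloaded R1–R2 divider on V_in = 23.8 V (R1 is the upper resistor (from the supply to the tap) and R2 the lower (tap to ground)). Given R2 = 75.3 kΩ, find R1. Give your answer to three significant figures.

R1 ≈ 254 kΩ

V_out/V_in = R2/(R1+R2) = 0.2286.
So R1 = R2 · (V_in/V_out − 1) = 75.3 × (23.8/5.44 − 1) = 75.3 × 3.375 = 254.1 kΩ.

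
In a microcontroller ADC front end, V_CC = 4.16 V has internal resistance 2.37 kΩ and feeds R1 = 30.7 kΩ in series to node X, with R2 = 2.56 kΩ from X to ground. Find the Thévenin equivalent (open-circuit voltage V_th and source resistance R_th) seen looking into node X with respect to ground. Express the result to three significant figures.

R1' = 2.37 + 30.7 = 33.07 kΩ (source resistance + R1).
Open-circuit (no load on X): V_th = V_CC · R2/(R1' + R2) = 4.16 × 2.56/(33.07 + 2.56) = 0.2989 V.
Zeroing V_CC shorts the top of R1' to ground, so R_th = R1' ‖ R2 = 2.376 kΩ.

V_th ≈ 0.299 V, R_th ≈ 2.38 kΩ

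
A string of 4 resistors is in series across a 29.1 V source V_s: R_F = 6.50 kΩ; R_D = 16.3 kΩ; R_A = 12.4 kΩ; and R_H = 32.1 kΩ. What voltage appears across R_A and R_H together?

V ≈ 19.2 V

Series total: ΣR = 6.50 + 16.3 + 12.4 + 32.1 = 67.30 kΩ.
R_{R_A..R_H} = 12.4 + 32.1 = 44.50 kΩ.
V = V_s · R/ΣR = 29.1 × 0.6612 = 19.24 V.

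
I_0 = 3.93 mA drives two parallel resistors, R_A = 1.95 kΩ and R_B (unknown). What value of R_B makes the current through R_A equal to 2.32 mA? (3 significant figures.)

Two-branch current divider: I_A = I_0 · R_B/(R_A + R_B).
2.32/3.93 = R_B/(R_A + R_B) → R_B = R_A · (0.5903)/(1 − 0.5903) = 1.95 × 1.441 = 2.810 kΩ.

R_B ≈ 2.81 kΩ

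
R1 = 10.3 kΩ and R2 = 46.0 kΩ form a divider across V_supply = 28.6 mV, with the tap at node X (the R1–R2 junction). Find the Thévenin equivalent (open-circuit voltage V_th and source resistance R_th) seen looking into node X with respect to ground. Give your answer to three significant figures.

V_th ≈ 23.4 mV, R_th ≈ 8.42 kΩ

With X open, the divider is unloaded: V_th = 28.6 × 46.0/56.30 = 23.37 mV.
Looking into X with the source shorted: R_th = R1·R2/(R1+R2) = 10.30 × 46.0/56.30 = 8.416 kΩ.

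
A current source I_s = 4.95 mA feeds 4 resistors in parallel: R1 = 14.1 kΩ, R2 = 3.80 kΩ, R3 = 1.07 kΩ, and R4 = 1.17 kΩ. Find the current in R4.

Conductances: ΣG = 1/14.1 + 1/3.80 + 1/1.07 + 1/1.17 = 2.123 (1/kΩ).
R4 takes the fraction G_k/ΣG = 0.8547/2.123 = 0.4025, so I = 4.95 × 0.4025 = 1.992 mA.

I ≈ 1.99 mA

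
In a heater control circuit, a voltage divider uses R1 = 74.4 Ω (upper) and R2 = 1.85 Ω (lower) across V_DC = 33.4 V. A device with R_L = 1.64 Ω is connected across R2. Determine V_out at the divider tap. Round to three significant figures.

V_out ≈ 0.386 V

The load sits in parallel with R2, giving an effective lower resistance R2' = R2·R_L/(R2+R_L) = 0.8693 Ω.
Voltage divider with the loaded lower leg: V_out = 33.4 × 0.8693/(74.4 + 0.8693) = 33.4 × 0.01155 = 0.3858 V.
(Unloaded it would be 0.810 V; the load pulls it down.)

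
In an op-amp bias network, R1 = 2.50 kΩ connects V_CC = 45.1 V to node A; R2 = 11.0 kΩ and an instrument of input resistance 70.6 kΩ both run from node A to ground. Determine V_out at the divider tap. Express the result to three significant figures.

The load sits in parallel with R2, giving an effective lower resistance R2' = R2·R_L/(R2+R_L) = 9.517 kΩ.
Then V_out = V_CC · R2'/(R1 + R2') = 45.1 × 9.517/12.02 = 35.72 V.

V_out ≈ 35.7 V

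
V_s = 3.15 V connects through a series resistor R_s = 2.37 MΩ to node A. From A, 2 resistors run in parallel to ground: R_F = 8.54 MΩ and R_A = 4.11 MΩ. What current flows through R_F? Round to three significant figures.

Parallel bank: R_p = 1/(1/8.54 + 1/4.11) = 2.775 MΩ.
V_A by voltage divider: V_A = 3.15 × 2.775/(2.37 + 2.775) = 1.699 V.
Branch current I = V_A/R_F = 1.699/8.54 = 0.1989 µA.
(Equivalently: I_total = 0.6123 µA, then current-divider fraction G_k/ΣG = 0.3249.)

I ≈ 0.199 µA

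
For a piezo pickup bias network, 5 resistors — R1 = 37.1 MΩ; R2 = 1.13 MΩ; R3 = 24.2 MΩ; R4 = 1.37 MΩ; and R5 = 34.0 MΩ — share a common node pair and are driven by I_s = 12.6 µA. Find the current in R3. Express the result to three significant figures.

Conductances: ΣG = 1/37.1 + 1/1.13 + 1/24.2 + 1/1.37 + 1/34.0 = 1.713 (1/MΩ).
By the current-divider rule, I = I_s · G_k/ΣG = 12.6 × 0.02413 = 0.3040 µA.

I ≈ 0.304 µA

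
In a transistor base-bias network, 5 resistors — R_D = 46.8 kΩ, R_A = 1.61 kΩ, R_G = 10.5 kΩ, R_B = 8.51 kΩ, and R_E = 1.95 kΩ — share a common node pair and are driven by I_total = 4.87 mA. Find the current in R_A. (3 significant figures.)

Total conductance ΣG = 1/46.8 + 1/1.61 + 1/10.5 + 1/8.51 + 1/1.95 = 1.368 (units of 1/kΩ).
R_A takes the fraction G_k/ΣG = 0.6211/1.368 = 0.4540, so I = 4.87 × 0.4540 = 2.211 mA.

I ≈ 2.21 mA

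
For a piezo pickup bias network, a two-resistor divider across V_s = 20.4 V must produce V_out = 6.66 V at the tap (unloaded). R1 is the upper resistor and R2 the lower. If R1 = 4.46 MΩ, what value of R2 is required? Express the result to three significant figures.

R2 ≈ 2.16 MΩ

Required fraction k = V_out/V_s = 0.3265.
Rearranging, R2 = R1·k/(1−k) = 4.46 × 0.4847 = 2.162 MΩ.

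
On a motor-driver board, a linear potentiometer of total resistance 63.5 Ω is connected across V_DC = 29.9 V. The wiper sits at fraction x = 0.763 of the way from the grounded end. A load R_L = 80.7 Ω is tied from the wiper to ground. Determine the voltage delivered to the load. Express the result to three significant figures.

V_out ≈ 20.0 V

Split the track: R_lower = x·R_p = 48.45 Ω, R_upper = (1−x)·R_p = 15.05 Ω.
Lower segment in parallel with the load: 48.45 ‖ 80.7 = 30.27 Ω.
V_out = 29.9 × 30.27/(15.05 + 30.27) = 19.97 V.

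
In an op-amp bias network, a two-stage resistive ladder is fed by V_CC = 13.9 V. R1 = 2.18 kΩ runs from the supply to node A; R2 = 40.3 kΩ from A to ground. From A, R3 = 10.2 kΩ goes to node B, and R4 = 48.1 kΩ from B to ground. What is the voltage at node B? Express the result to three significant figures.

V_B ≈ 10.5 V

Node A sees R2 in parallel with the series input of stage 2, R3 + R4 = 58.30 kΩ.
Effective lower resistance at A: R2 ‖ 58.30 = 23.83 kΩ.
First divider: V_A = V_CC · 23.83/(2.18 + 23.83) = 12.73 V.
Then the unloaded second divider: V_B = V_A × R4/(R3+R4) = 12.73 × 0.8250 = 10.51 V.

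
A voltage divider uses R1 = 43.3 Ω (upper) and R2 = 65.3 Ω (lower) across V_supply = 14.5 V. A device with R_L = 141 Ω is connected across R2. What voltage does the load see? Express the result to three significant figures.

V_out ≈ 7.36 V

R2 ‖ R_L = (65.3 × 141)/(65.3 + 141) = 44.63 Ω.
Then V_out = V_supply · R2'/(R1 + R2') = 14.5 × 44.63/87.93 = 7.360 V.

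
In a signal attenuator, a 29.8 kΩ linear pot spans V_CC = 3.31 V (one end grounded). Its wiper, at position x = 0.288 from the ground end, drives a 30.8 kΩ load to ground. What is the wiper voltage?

V_out ≈ 0.795 V

The pot divides into 21.22 kΩ above the wiper and 8.582 kΩ below.
Lower segment in parallel with the load: 8.582 ‖ 30.8 = 6.712 kΩ.
Loaded-divider output: V_out = 3.31 × 0.2403 = 0.7955 V.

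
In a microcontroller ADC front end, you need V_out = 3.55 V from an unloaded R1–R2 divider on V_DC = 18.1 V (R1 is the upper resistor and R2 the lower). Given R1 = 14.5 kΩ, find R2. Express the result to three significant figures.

R2 ≈ 3.54 kΩ

The divider ratio is R2/(R1+R2) = 3.55/18.1 = 0.1961.
R2 = R1 · 0.1961/(1 − 0.1961) = 3.538 kΩ.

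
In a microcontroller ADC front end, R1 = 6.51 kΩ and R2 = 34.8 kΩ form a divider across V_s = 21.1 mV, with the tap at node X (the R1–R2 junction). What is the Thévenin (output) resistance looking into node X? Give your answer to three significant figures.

Zeroing V_s shorts the top of R1 to ground, so R_th = R1 ‖ R2 = 5.484 kΩ.

R_th ≈ 5.48 kΩ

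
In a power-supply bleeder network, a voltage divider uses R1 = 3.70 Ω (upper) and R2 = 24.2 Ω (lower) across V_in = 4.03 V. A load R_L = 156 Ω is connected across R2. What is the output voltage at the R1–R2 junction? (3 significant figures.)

V_out ≈ 3.43 V

First combine the lower leg with the load: R2 ‖ R_L = 20.95 Ω.
Voltage divider with the loaded lower leg: V_out = 4.03 × 20.95/(3.70 + 20.95) = 4.03 × 0.8499 = 3.425 V.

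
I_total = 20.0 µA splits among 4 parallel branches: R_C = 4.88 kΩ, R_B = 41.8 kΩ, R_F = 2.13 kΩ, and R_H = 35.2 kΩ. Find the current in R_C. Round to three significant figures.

I ≈ 5.64 µA

Conductances: ΣG = 1/4.88 + 1/41.8 + 1/2.13 + 1/35.2 = 0.7267 (1/kΩ).
By the current-divider rule, I = I_total · G_k/ΣG = 20.0 × 0.2820 = 5.639 µA.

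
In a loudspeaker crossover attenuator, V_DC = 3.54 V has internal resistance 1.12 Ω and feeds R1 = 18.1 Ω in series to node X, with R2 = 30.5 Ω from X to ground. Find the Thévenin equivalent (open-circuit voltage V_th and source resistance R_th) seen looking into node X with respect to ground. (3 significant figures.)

R1' = 1.12 + 18.1 = 19.22 Ω (source resistance + R1).
Open-circuit (no load on X): V_th = V_DC · R2/(R1' + R2) = 3.54 × 30.5/(19.22 + 30.5) = 2.172 V.
Zeroing V_DC shorts the top of R1' to ground, so R_th = R1' ‖ R2 = 11.79 Ω.

V_th ≈ 2.17 V, R_th ≈ 11.8 Ω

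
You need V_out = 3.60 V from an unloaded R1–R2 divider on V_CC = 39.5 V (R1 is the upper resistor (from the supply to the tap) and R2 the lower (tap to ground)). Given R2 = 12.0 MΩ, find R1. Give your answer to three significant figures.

R1 ≈ 120 MΩ

Required fraction k = V_out/V_CC = 0.09114.
R1 = R2·(1/k − 1) = 12.0 × 9.972 = 119.7 MΩ.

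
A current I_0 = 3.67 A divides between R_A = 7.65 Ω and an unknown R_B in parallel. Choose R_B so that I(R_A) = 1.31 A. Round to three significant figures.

In a two-way split, I_A/I_0 = R_B/(R_A + R_B).
1.31/3.67 = R_B/(R_A + R_B) → R_B = R_A · (0.3569)/(1 − 0.3569) = 7.65 × 0.5551 = 4.246 Ω.

R_B ≈ 4.25 Ω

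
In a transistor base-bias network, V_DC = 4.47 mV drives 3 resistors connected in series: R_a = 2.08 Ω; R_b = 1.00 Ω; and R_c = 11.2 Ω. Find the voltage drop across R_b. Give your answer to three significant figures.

ΣR = 2.08 + 1.00 + 11.2 = 14.28 Ω.
V = V_DC · R/ΣR = 4.47 × 0.07003 = 0.3130 mV.

V ≈ 0.313 mV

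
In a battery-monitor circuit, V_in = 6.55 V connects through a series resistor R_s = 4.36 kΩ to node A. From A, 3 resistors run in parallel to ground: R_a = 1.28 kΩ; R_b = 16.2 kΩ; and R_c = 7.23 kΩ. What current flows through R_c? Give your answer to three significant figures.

Combine the parallel branches: R_p = (1/1.28 + 1/16.2 + 1/7.23)⁻¹ = 1.019 kΩ.
V_A by voltage divider: V_A = 6.55 × 1.019/(4.36 + 1.019) = 1.241 V.
Branch current I = V_A/R_c = 1.241/7.23 = 0.1716 mA.

I ≈ 0.172 mA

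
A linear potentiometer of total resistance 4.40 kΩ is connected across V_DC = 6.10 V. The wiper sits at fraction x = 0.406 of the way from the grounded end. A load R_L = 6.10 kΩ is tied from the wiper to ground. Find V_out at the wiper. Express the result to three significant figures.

V_out ≈ 2.11 V

The pot divides into 2.614 kΩ above the wiper and 1.786 kΩ below.
R_L loads the lower segment: effective lower R = 1.382 kΩ.
Loaded-divider output: V_out = 6.10 × 0.3458 = 2.110 V.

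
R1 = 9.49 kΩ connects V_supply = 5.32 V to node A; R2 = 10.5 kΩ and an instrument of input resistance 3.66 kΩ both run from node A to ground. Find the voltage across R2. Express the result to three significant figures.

First combine the lower leg with the load: R2 ‖ R_L = 2.714 kΩ.
Now apply the divider: V_out = 5.32 × 0.2224 = 1.183 V.

V_out ≈ 1.18 V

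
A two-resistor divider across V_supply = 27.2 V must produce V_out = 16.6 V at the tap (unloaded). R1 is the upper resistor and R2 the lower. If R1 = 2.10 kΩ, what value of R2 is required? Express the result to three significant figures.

R2 ≈ 3.29 kΩ

V_out/V_supply = R2/(R1+R2) = 0.6103.
Rearranging, R2 = R1·k/(1−k) = 2.10 × 1.566 = 3.289 kΩ.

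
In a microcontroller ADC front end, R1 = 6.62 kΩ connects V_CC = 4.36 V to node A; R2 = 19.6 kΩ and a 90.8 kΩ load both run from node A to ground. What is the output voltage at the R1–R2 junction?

First combine the lower leg with the load: R2 ‖ R_L = 16.12 kΩ.
Then V_out = V_CC · R2'/(R1 + R2') = 4.36 × 16.12/22.74 = 3.091 V.
(Unloaded it would be 3.26 V; the load pulls it down.)

V_out ≈ 3.09 V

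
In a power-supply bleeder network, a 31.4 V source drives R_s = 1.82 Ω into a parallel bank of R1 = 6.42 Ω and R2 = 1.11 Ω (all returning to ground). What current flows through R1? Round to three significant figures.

I ≈ 1.67 A

Parallel bank: R_p = 1/(1/6.42 + 1/1.11) = 0.9464 Ω.
V_A = 31.4 × 0.9464/2.766 = 10.74 V.
Branch current I = V_A/R1 = 10.74/6.42 = 1.673 A.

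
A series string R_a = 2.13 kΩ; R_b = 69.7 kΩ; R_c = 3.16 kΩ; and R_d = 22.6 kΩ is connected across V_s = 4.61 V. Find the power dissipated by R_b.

P ≈ 0.156 mW

ΣR = 97.59 kΩ → I = 4.61/97.59 = 0.04724 mA.
P(R_b) = I²·R_b = (0.04724)² × 69.7 = 0.1555 mW.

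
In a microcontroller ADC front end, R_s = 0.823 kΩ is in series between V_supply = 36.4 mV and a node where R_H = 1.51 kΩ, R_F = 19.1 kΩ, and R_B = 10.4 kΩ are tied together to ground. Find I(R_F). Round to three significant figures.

I ≈ 1.14 µA

Equivalent of the parallel group: R_p = 1.233 kΩ.
Node voltage V_A = V_supply · R_p/(R_s + R_p) = 36.4 × 0.5998 = 21.83 mV.
I(R_F) = V_A / R_F = 21.83/19.1 = 1.143 µA.
(Equivalently: I_total = 17.70 µA, then current-divider fraction G_k/ΣG = 0.06458.)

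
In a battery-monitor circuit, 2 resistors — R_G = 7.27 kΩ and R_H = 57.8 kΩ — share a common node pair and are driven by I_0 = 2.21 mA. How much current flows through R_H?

For two parallel branches, I_k = I_0 · (other R)/(sum of R).
So I = 2.21 × 7.27/65.07 = 0.2469 mA.

I ≈ 0.247 mA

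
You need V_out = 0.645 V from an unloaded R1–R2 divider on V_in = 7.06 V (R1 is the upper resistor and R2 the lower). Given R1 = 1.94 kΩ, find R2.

The divider ratio is R2/(R1+R2) = 0.645/7.06 = 0.09136.
R2 = R1 · 0.09136/(1 − 0.09136) = 0.1951 kΩ.

R2 ≈ 0.195 kΩ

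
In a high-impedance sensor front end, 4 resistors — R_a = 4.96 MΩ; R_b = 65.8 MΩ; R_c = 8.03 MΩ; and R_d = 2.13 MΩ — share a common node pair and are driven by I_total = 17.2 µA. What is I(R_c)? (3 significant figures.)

Conductances: ΣG = 1/4.96 + 1/65.8 + 1/8.03 + 1/2.13 = 0.8108 (1/MΩ).
Current divider: I(R_c) = I_total · G_k/ΣG = 17.2 × (0.1245/0.8108) = 17.2 × 0.1536 = 2.642 µA.

I ≈ 2.64 µA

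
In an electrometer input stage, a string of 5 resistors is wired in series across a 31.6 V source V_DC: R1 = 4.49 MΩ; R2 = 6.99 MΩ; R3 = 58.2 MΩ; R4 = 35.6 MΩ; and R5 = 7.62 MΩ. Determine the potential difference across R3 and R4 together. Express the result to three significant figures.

Series total: ΣR = 4.49 + 6.99 + 58.2 + 35.6 + 7.62 = 112.9 MΩ.
R_{R3..R4} = 58.2 + 35.6 = 93.80 MΩ.
V = V_DC · R/ΣR = 31.6 × 0.8308 = 26.25 V.

V ≈ 26.3 V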